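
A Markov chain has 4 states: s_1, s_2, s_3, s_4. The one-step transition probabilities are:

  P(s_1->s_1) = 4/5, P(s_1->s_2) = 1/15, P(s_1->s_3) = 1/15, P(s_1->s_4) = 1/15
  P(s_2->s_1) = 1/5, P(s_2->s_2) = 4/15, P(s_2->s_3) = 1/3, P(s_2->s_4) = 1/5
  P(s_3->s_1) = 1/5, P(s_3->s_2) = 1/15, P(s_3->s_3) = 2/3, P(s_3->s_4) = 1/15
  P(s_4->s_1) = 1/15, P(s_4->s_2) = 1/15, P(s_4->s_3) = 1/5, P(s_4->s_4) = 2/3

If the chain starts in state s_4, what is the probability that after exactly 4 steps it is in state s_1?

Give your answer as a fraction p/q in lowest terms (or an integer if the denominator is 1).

Answer: 36/125

Derivation:
Computing P^4 by repeated multiplication:
P^1 =
  s_1: [4/5, 1/15, 1/15, 1/15]
  s_2: [1/5, 4/15, 1/3, 1/5]
  s_3: [1/5, 1/15, 2/3, 1/15]
  s_4: [1/15, 1/15, 1/5, 2/3]
P^2 =
  s_1: [151/225, 2/25, 2/15, 26/225]
  s_2: [22/75, 3/25, 82/225, 2/9]
  s_3: [14/45, 2/25, 37/75, 26/225]
  s_4: [34/225, 2/25, 22/75, 107/225]
P^3 =
  s_1: [1982/3375, 31/375, 619/3375, 11/75]
  s_2: [1169/3375, 34/375, 1171/3375, 27/125]
  s_3: [1253/3375, 31/375, 1348/3375, 11/75]
  s_4: [767/3375, 31/375, 221/675, 136/375]
P^4 =
  s_1: [333/625, 52/625, 1228/5625, 932/5625]
  s_2: [2132/5625, 53/625, 1844/5625, 1172/5625]
  s_3: [252/625, 52/625, 1957/5625, 932/5625]
  s_4: [36/125, 52/625, 1876/5625, 1661/5625]

(P^4)[s_4 -> s_1] = 36/125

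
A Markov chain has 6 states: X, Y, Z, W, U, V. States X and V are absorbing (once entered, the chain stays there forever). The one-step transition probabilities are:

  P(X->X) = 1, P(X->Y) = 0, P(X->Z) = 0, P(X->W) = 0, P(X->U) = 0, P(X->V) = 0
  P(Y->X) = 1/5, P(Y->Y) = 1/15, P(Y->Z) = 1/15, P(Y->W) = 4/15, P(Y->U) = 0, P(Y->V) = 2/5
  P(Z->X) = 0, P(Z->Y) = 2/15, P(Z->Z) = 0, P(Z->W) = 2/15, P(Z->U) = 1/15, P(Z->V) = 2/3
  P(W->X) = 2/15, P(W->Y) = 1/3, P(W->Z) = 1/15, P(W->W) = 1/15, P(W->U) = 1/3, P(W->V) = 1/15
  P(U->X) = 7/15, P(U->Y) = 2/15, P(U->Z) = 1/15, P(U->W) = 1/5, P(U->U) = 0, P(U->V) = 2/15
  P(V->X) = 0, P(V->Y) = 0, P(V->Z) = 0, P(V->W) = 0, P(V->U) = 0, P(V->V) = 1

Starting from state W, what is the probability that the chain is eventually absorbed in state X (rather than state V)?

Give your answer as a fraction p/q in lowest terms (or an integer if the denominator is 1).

Let a_i = P(absorbed in X | start in state i).
Boundary conditions: a_X = 1, a_V = 0.
For each transient state i, a_i = sum_j P(i->j) * a_j:
  a_Y = 1/5*a_X + 1/15*a_Y + 1/15*a_Z + 4/15*a_W + 0*a_U + 2/5*a_V
  a_Z = 0*a_X + 2/15*a_Y + 0*a_Z + 2/15*a_W + 1/15*a_U + 2/3*a_V
  a_W = 2/15*a_X + 1/3*a_Y + 1/15*a_Z + 1/15*a_W + 1/3*a_U + 1/15*a_V
  a_U = 7/15*a_X + 2/15*a_Y + 1/15*a_Z + 1/5*a_W + 0*a_U + 2/15*a_V

Substituting a_X = 1 and a_V = 0, rearrange to (I - Q) a = r where r[i] = P(i -> X):
  [14/15, -1/15, -4/15, 0] . (a_Y, a_Z, a_W, a_U) = 1/5
  [-2/15, 1, -2/15, -1/15] . (a_Y, a_Z, a_W, a_U) = 0
  [-1/3, -1/15, 14/15, -1/3] . (a_Y, a_Z, a_W, a_U) = 2/15
  [-2/15, -1/15, -1/5, 1] . (a_Y, a_Z, a_W, a_U) = 7/15

Solving yields:
  a_Y = 12758/34301
  a_Z = 5481/34301
  a_W = 17557/34301
  a_U = 21585/34301

Starting state is W, so the absorption probability is a_W = 17557/34301.

Answer: 17557/34301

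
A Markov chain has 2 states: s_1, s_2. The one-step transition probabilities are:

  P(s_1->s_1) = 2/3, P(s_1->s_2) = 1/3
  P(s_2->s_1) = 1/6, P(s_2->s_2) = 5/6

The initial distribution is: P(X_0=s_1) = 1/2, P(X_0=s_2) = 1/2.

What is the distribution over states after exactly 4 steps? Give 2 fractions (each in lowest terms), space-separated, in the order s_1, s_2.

Propagating the distribution step by step (d_{t+1} = d_t * P):
d_0 = (s_1=1/2, s_2=1/2)
  d_1[s_1] = 1/2*2/3 + 1/2*1/6 = 5/12
  d_1[s_2] = 1/2*1/3 + 1/2*5/6 = 7/12
d_1 = (s_1=5/12, s_2=7/12)
  d_2[s_1] = 5/12*2/3 + 7/12*1/6 = 3/8
  d_2[s_2] = 5/12*1/3 + 7/12*5/6 = 5/8
d_2 = (s_1=3/8, s_2=5/8)
  d_3[s_1] = 3/8*2/3 + 5/8*1/6 = 17/48
  d_3[s_2] = 3/8*1/3 + 5/8*5/6 = 31/48
d_3 = (s_1=17/48, s_2=31/48)
  d_4[s_1] = 17/48*2/3 + 31/48*1/6 = 11/32
  d_4[s_2] = 17/48*1/3 + 31/48*5/6 = 21/32
d_4 = (s_1=11/32, s_2=21/32)

Answer: 11/32 21/32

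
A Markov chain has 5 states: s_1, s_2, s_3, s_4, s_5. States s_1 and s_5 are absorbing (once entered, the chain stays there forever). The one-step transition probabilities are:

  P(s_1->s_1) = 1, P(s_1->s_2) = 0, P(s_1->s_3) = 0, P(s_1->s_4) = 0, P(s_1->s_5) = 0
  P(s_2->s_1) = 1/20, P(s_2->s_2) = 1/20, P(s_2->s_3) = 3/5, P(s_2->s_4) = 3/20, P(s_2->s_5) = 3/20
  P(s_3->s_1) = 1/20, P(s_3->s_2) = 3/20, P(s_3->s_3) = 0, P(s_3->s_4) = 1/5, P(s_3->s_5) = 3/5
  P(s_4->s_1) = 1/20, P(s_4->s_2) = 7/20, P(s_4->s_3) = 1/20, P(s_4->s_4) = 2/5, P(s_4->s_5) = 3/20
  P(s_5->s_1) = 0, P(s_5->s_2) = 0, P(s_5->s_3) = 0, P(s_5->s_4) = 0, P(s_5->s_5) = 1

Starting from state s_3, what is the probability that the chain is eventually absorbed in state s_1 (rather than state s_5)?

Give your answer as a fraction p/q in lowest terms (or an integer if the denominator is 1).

Let a_i = P(absorbed in s_1 | start in state i).
Boundary conditions: a_s_1 = 1, a_s_5 = 0.
For each transient state i, a_i = sum_j P(i->j) * a_j:
  a_s_2 = 1/20*a_s_1 + 1/20*a_s_2 + 3/5*a_s_3 + 3/20*a_s_4 + 3/20*a_s_5
  a_s_3 = 1/20*a_s_1 + 3/20*a_s_2 + 0*a_s_3 + 1/5*a_s_4 + 3/5*a_s_5
  a_s_4 = 1/20*a_s_1 + 7/20*a_s_2 + 1/20*a_s_3 + 2/5*a_s_4 + 3/20*a_s_5

Substituting a_s_1 = 1 and a_s_5 = 0, rearrange to (I - Q) a = r where r[i] = P(i -> s_1):
  [19/20, -3/5, -3/20] . (a_s_2, a_s_3, a_s_4) = 1/20
  [-3/20, 1, -1/5] . (a_s_2, a_s_3, a_s_4) = 1/20
  [-7/20, -1/20, 3/5] . (a_s_2, a_s_3, a_s_4) = 1/20

Solving yields:
  a_s_2 = 491/3287
  a_s_3 = 356/3287
  a_s_4 = 590/3287

Starting state is s_3, so the absorption probability is a_s_3 = 356/3287.

Answer: 356/3287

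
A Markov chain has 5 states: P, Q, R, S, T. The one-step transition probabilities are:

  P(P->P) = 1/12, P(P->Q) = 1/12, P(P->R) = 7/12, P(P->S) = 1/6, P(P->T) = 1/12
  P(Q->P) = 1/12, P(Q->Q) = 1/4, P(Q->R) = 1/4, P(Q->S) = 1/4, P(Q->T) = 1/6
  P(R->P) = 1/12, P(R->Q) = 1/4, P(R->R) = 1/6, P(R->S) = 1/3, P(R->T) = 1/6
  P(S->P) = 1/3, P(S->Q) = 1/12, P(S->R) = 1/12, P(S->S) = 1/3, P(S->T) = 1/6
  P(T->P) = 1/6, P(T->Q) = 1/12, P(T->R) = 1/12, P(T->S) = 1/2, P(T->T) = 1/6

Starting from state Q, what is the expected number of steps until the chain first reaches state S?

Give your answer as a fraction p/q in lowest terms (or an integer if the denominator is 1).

Let h_i = expected steps to first reach S from state i.
Boundary: h_S = 0.
First-step equations for the other states:
  h_P = 1 + 1/12*h_P + 1/12*h_Q + 7/12*h_R + 1/6*h_S + 1/12*h_T
  h_Q = 1 + 1/12*h_P + 1/4*h_Q + 1/4*h_R + 1/4*h_S + 1/6*h_T
  h_R = 1 + 1/12*h_P + 1/4*h_Q + 1/6*h_R + 1/3*h_S + 1/6*h_T
  h_T = 1 + 1/6*h_P + 1/12*h_Q + 1/12*h_R + 1/2*h_S + 1/6*h_T

Substituting h_S = 0 and rearranging gives the linear system (I - Q) h = 1:
  [11/12, -1/12, -7/12, -1/12] . (h_P, h_Q, h_R, h_T) = 1
  [-1/12, 3/4, -1/4, -1/6] . (h_P, h_Q, h_R, h_T) = 1
  [-1/12, -1/4, 5/6, -1/6] . (h_P, h_Q, h_R, h_T) = 1
  [-1/6, -1/12, -1/12, 5/6] . (h_P, h_Q, h_R, h_T) = 1

Solving yields:
  h_P = 168/47
  h_Q = 156/47
  h_R = 144/47
  h_T = 120/47

Starting state is Q, so the expected hitting time is h_Q = 156/47.

Answer: 156/47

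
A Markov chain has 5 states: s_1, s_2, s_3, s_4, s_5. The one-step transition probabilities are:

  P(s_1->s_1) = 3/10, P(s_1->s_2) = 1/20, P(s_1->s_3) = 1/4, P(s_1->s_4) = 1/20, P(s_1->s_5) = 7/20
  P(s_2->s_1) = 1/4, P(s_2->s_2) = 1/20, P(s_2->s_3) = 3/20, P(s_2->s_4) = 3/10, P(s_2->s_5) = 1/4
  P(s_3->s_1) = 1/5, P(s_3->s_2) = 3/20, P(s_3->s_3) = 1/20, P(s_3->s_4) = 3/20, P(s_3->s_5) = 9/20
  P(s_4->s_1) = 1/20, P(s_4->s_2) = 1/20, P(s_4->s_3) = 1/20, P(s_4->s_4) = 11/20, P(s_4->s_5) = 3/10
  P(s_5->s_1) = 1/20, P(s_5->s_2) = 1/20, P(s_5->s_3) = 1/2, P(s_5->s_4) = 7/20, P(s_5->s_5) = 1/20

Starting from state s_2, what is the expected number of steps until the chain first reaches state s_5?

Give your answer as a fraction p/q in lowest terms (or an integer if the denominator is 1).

Answer: 11464/3551

Derivation:
Let h_i = expected steps to first reach s_5 from state i.
Boundary: h_s_5 = 0.
First-step equations for the other states:
  h_s_1 = 1 + 3/10*h_s_1 + 1/20*h_s_2 + 1/4*h_s_3 + 1/20*h_s_4 + 7/20*h_s_5
  h_s_2 = 1 + 1/4*h_s_1 + 1/20*h_s_2 + 3/20*h_s_3 + 3/10*h_s_4 + 1/4*h_s_5
  h_s_3 = 1 + 1/5*h_s_1 + 3/20*h_s_2 + 1/20*h_s_3 + 3/20*h_s_4 + 9/20*h_s_5
  h_s_4 = 1 + 1/20*h_s_1 + 1/20*h_s_2 + 1/20*h_s_3 + 11/20*h_s_4 + 3/10*h_s_5

Substituting h_s_5 = 0 and rearranging gives the linear system (I - Q) h = 1:
  [7/10, -1/20, -1/4, -1/20] . (h_s_1, h_s_2, h_s_3, h_s_4) = 1
  [-1/4, 19/20, -3/20, -3/10] . (h_s_1, h_s_2, h_s_3, h_s_4) = 1
  [-1/5, -3/20, 19/20, -3/20] . (h_s_1, h_s_2, h_s_3, h_s_4) = 1
  [-1/20, -1/20, -1/20, 9/20] . (h_s_1, h_s_2, h_s_3, h_s_4) = 1

Solving yields:
  h_s_1 = 10080/3551
  h_s_2 = 11464/3551
  h_s_3 = 9460/3551
  h_s_4 = 11336/3551

Starting state is s_2, so the expected hitting time is h_s_2 = 11464/3551.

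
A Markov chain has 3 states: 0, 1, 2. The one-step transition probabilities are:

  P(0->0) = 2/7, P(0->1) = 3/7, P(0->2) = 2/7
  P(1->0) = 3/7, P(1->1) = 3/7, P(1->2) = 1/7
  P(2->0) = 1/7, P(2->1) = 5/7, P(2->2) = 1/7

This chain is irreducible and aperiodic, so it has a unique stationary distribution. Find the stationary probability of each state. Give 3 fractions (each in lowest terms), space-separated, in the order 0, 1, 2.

The stationary distribution satisfies pi = pi * P, i.e.:
  pi_0 = 2/7*pi_0 + 3/7*pi_1 + 1/7*pi_2
  pi_1 = 3/7*pi_0 + 3/7*pi_1 + 5/7*pi_2
  pi_2 = 2/7*pi_0 + 1/7*pi_1 + 1/7*pi_2
with normalization: pi_0 + pi_1 + pi_2 = 1.

Using the first 2 balance equations plus normalization, the linear system A*pi = b is:
  [-5/7, 3/7, 1/7] . pi = 0
  [3/7, -4/7, 5/7] . pi = 0
  [1, 1, 1] . pi = 1

Solving yields:
  pi_0 = 19/58
  pi_1 = 14/29
  pi_2 = 11/58

Verification (pi * P):
  19/58*2/7 + 14/29*3/7 + 11/58*1/7 = 19/58 = pi_0  (ok)
  19/58*3/7 + 14/29*3/7 + 11/58*5/7 = 14/29 = pi_1  (ok)
  19/58*2/7 + 14/29*1/7 + 11/58*1/7 = 11/58 = pi_2  (ok)

Answer: 19/58 14/29 11/58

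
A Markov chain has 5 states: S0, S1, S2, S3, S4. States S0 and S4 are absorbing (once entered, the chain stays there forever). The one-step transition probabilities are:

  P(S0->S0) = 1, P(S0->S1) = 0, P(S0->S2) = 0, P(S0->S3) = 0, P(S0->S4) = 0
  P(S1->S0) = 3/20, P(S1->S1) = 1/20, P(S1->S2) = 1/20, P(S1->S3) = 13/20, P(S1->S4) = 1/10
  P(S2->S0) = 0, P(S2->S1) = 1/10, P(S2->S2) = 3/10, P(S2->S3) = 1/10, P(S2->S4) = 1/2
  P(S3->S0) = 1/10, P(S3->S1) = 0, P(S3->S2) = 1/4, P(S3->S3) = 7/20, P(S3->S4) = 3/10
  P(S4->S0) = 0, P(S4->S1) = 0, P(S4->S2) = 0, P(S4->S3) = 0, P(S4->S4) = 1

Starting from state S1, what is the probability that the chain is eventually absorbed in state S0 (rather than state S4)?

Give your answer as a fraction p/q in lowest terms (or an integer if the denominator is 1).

Answer: 221/778

Derivation:
Let a_i = P(absorbed in S0 | start in state i).
Boundary conditions: a_S0 = 1, a_S4 = 0.
For each transient state i, a_i = sum_j P(i->j) * a_j:
  a_S1 = 3/20*a_S0 + 1/20*a_S1 + 1/20*a_S2 + 13/20*a_S3 + 1/10*a_S4
  a_S2 = 0*a_S0 + 1/10*a_S1 + 3/10*a_S2 + 1/10*a_S3 + 1/2*a_S4
  a_S3 = 1/10*a_S0 + 0*a_S1 + 1/4*a_S2 + 7/20*a_S3 + 3/10*a_S4

Substituting a_S0 = 1 and a_S4 = 0, rearrange to (I - Q) a = r where r[i] = P(i -> S0):
  [19/20, -1/20, -13/20] . (a_S1, a_S2, a_S3) = 3/20
  [-1/10, 7/10, -1/10] . (a_S1, a_S2, a_S3) = 0
  [0, -1/4, 13/20] . (a_S1, a_S2, a_S3) = 1/10

Solving yields:
  a_S1 = 221/778
  a_S2 = 103/1556
  a_S3 = 279/1556

Starting state is S1, so the absorption probability is a_S1 = 221/778.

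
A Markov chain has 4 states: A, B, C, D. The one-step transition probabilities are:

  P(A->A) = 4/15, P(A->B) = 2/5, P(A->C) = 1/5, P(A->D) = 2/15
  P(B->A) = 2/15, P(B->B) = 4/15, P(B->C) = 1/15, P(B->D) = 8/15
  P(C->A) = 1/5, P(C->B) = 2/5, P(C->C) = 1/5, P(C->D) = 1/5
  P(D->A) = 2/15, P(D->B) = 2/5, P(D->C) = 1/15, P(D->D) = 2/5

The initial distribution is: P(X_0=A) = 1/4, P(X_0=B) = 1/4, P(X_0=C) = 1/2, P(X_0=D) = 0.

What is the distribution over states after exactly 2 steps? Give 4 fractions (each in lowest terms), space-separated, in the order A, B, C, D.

Answer: 77/450 79/225 26/225 163/450

Derivation:
Propagating the distribution step by step (d_{t+1} = d_t * P):
d_0 = (A=1/4, B=1/4, C=1/2, D=0)
  d_1[A] = 1/4*4/15 + 1/4*2/15 + 1/2*1/5 + 0*2/15 = 1/5
  d_1[B] = 1/4*2/5 + 1/4*4/15 + 1/2*2/5 + 0*2/5 = 11/30
  d_1[C] = 1/4*1/5 + 1/4*1/15 + 1/2*1/5 + 0*1/15 = 1/6
  d_1[D] = 1/4*2/15 + 1/4*8/15 + 1/2*1/5 + 0*2/5 = 4/15
d_1 = (A=1/5, B=11/30, C=1/6, D=4/15)
  d_2[A] = 1/5*4/15 + 11/30*2/15 + 1/6*1/5 + 4/15*2/15 = 77/450
  d_2[B] = 1/5*2/5 + 11/30*4/15 + 1/6*2/5 + 4/15*2/5 = 79/225
  d_2[C] = 1/5*1/5 + 11/30*1/15 + 1/6*1/5 + 4/15*1/15 = 26/225
  d_2[D] = 1/5*2/15 + 11/30*8/15 + 1/6*1/5 + 4/15*2/5 = 163/450
d_2 = (A=77/450, B=79/225, C=26/225, D=163/450)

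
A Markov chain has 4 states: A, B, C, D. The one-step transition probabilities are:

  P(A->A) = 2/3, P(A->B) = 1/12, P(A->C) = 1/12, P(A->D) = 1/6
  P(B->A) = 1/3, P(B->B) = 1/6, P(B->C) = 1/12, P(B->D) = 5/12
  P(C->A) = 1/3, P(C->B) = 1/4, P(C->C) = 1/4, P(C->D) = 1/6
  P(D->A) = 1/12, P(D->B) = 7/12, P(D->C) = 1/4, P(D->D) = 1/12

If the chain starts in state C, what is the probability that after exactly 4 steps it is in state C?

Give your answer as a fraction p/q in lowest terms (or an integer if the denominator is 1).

Computing P^4 by repeated multiplication:
P^1 =
  A: [2/3, 1/12, 1/12, 1/6]
  B: [1/3, 1/6, 1/12, 5/12]
  C: [1/3, 1/4, 1/4, 1/6]
  D: [1/12, 7/12, 1/4, 1/12]
P^2 =
  A: [37/72, 3/16, 1/8, 25/144]
  B: [49/144, 23/72, 1/6, 25/144]
  C: [29/72, 11/48, 11/72, 31/144]
  D: [49/144, 31/144, 5/36, 11/36]
P^3 =
  A: [797/1728, 119/576, 115/864, 43/216]
  B: [697/1728, 97/432, 121/864, 401/1728]
  C: [715/1728, 407/1728, 125/864, 89/432]
  D: [10/27, 479/1728, 17/108, 337/1728]
P^4 =
  A: [2267/5184, 4609/20736, 719/5184, 4183/20736]
  B: [8497/20736, 2503/10368, 1507/10368, 4219/20736]
  C: [34/81, 4771/20736, 245/1728, 4321/20736]
  D: [8461/20736, 1591/6912, 491/3456, 1139/5184]

(P^4)[C -> C] = 245/1728

Answer: 245/1728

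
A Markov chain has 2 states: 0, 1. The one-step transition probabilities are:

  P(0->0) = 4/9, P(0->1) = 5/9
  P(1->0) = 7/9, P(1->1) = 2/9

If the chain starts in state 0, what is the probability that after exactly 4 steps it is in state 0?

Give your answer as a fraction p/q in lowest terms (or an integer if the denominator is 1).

Computing P^4 by repeated multiplication:
P^1 =
  0: [4/9, 5/9]
  1: [7/9, 2/9]
P^2 =
  0: [17/27, 10/27]
  1: [14/27, 13/27]
P^3 =
  0: [46/81, 35/81]
  1: [49/81, 32/81]
P^4 =
  0: [143/243, 100/243]
  1: [140/243, 103/243]

(P^4)[0 -> 0] = 143/243

Answer: 143/243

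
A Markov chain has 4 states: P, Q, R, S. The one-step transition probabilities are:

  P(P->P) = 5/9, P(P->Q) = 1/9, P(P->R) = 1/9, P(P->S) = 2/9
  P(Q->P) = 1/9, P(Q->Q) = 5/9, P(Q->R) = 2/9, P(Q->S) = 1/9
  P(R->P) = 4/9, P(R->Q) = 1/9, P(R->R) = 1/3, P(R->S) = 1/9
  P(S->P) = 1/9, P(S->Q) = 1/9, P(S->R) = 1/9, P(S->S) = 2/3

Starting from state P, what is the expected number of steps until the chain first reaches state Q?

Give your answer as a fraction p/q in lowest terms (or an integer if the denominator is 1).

Answer: 9

Derivation:
Let h_i = expected steps to first reach Q from state i.
Boundary: h_Q = 0.
First-step equations for the other states:
  h_P = 1 + 5/9*h_P + 1/9*h_Q + 1/9*h_R + 2/9*h_S
  h_R = 1 + 4/9*h_P + 1/9*h_Q + 1/3*h_R + 1/9*h_S
  h_S = 1 + 1/9*h_P + 1/9*h_Q + 1/9*h_R + 2/3*h_S

Substituting h_Q = 0 and rearranging gives the linear system (I - Q) h = 1:
  [4/9, -1/9, -2/9] . (h_P, h_R, h_S) = 1
  [-4/9, 2/3, -1/9] . (h_P, h_R, h_S) = 1
  [-1/9, -1/9, 1/3] . (h_P, h_R, h_S) = 1

Solving yields:
  h_P = 9
  h_R = 9
  h_S = 9

Starting state is P, so the expected hitting time is h_P = 9.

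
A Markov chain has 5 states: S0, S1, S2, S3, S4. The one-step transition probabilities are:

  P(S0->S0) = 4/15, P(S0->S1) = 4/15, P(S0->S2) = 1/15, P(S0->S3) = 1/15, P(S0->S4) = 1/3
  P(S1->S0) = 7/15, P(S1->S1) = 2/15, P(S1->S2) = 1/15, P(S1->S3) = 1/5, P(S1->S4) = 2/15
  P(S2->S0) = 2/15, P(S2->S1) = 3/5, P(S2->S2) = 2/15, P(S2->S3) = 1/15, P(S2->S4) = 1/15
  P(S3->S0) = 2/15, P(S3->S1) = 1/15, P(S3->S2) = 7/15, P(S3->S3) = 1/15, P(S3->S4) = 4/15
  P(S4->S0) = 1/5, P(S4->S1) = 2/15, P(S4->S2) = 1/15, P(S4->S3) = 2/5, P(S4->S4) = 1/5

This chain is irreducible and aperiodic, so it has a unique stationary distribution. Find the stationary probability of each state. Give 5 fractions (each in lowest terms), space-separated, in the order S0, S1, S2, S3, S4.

Answer: 5351/20912 583/2614 2989/20912 3489/20912 4419/20912

Derivation:
The stationary distribution satisfies pi = pi * P, i.e.:
  pi_S0 = 4/15*pi_S0 + 7/15*pi_S1 + 2/15*pi_S2 + 2/15*pi_S3 + 1/5*pi_S4
  pi_S1 = 4/15*pi_S0 + 2/15*pi_S1 + 3/5*pi_S2 + 1/15*pi_S3 + 2/15*pi_S4
  pi_S2 = 1/15*pi_S0 + 1/15*pi_S1 + 2/15*pi_S2 + 7/15*pi_S3 + 1/15*pi_S4
  pi_S3 = 1/15*pi_S0 + 1/5*pi_S1 + 1/15*pi_S2 + 1/15*pi_S3 + 2/5*pi_S4
  pi_S4 = 1/3*pi_S0 + 2/15*pi_S1 + 1/15*pi_S2 + 4/15*pi_S3 + 1/5*pi_S4
with normalization: pi_S0 + pi_S1 + pi_S2 + pi_S3 + pi_S4 = 1.

Using the first 4 balance equations plus normalization, the linear system A*pi = b is:
  [-11/15, 7/15, 2/15, 2/15, 1/5] . pi = 0
  [4/15, -13/15, 3/5, 1/15, 2/15] . pi = 0
  [1/15, 1/15, -13/15, 7/15, 1/15] . pi = 0
  [1/15, 1/5, 1/15, -14/15, 2/5] . pi = 0
  [1, 1, 1, 1, 1] . pi = 1

Solving yields:
  pi_S0 = 5351/20912
  pi_S1 = 583/2614
  pi_S2 = 2989/20912
  pi_S3 = 3489/20912
  pi_S4 = 4419/20912

Verification (pi * P):
  5351/20912*4/15 + 583/2614*7/15 + 2989/20912*2/15 + 3489/20912*2/15 + 4419/20912*1/5 = 5351/20912 = pi_S0  (ok)
  5351/20912*4/15 + 583/2614*2/15 + 2989/20912*3/5 + 3489/20912*1/15 + 4419/20912*2/15 = 583/2614 = pi_S1  (ok)
  5351/20912*1/15 + 583/2614*1/15 + 2989/20912*2/15 + 3489/20912*7/15 + 4419/20912*1/15 = 2989/20912 = pi_S2  (ok)
  5351/20912*1/15 + 583/2614*1/5 + 2989/20912*1/15 + 3489/20912*1/15 + 4419/20912*2/5 = 3489/20912 = pi_S3  (ok)
  5351/20912*1/3 + 583/2614*2/15 + 2989/20912*1/15 + 3489/20912*4/15 + 4419/20912*1/5 = 4419/20912 = pi_S4  (ok)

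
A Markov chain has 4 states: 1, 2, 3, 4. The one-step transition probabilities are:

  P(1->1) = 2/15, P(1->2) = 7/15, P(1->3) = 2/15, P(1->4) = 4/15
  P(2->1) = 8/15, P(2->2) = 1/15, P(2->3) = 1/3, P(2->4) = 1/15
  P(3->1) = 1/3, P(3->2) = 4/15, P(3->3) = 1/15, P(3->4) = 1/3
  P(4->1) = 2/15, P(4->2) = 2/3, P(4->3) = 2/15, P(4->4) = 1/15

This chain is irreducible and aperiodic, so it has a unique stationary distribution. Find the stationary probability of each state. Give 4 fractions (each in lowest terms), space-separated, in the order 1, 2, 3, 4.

Answer: 214/705 78/235 44/235 25/141

Derivation:
The stationary distribution satisfies pi = pi * P, i.e.:
  pi_1 = 2/15*pi_1 + 8/15*pi_2 + 1/3*pi_3 + 2/15*pi_4
  pi_2 = 7/15*pi_1 + 1/15*pi_2 + 4/15*pi_3 + 2/3*pi_4
  pi_3 = 2/15*pi_1 + 1/3*pi_2 + 1/15*pi_3 + 2/15*pi_4
  pi_4 = 4/15*pi_1 + 1/15*pi_2 + 1/3*pi_3 + 1/15*pi_4
with normalization: pi_1 + pi_2 + pi_3 + pi_4 = 1.

Using the first 3 balance equations plus normalization, the linear system A*pi = b is:
  [-13/15, 8/15, 1/3, 2/15] . pi = 0
  [7/15, -14/15, 4/15, 2/3] . pi = 0
  [2/15, 1/3, -14/15, 2/15] . pi = 0
  [1, 1, 1, 1] . pi = 1

Solving yields:
  pi_1 = 214/705
  pi_2 = 78/235
  pi_3 = 44/235
  pi_4 = 25/141

Verification (pi * P):
  214/705*2/15 + 78/235*8/15 + 44/235*1/3 + 25/141*2/15 = 214/705 = pi_1  (ok)
  214/705*7/15 + 78/235*1/15 + 44/235*4/15 + 25/141*2/3 = 78/235 = pi_2  (ok)
  214/705*2/15 + 78/235*1/3 + 44/235*1/15 + 25/141*2/15 = 44/235 = pi_3  (ok)
  214/705*4/15 + 78/235*1/15 + 44/235*1/3 + 25/141*1/15 = 25/141 = pi_4  (ok)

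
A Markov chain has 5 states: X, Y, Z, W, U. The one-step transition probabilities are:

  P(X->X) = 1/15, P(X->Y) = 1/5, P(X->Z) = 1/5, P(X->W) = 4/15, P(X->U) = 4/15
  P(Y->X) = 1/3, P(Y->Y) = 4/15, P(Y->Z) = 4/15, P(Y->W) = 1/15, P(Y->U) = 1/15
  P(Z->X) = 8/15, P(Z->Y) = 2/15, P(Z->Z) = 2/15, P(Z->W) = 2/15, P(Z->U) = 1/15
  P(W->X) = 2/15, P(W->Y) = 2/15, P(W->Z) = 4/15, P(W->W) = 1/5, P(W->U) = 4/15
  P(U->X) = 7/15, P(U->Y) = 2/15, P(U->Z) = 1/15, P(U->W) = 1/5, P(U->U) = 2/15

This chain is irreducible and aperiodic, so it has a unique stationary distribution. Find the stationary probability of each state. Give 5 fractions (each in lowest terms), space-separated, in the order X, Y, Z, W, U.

The stationary distribution satisfies pi = pi * P, i.e.:
  pi_X = 1/15*pi_X + 1/3*pi_Y + 8/15*pi_Z + 2/15*pi_W + 7/15*pi_U
  pi_Y = 1/5*pi_X + 4/15*pi_Y + 2/15*pi_Z + 2/15*pi_W + 2/15*pi_U
  pi_Z = 1/5*pi_X + 4/15*pi_Y + 2/15*pi_Z + 4/15*pi_W + 1/15*pi_U
  pi_W = 4/15*pi_X + 1/15*pi_Y + 2/15*pi_Z + 1/5*pi_W + 1/5*pi_U
  pi_U = 4/15*pi_X + 1/15*pi_Y + 1/15*pi_Z + 4/15*pi_W + 2/15*pi_U
with normalization: pi_X + pi_Y + pi_Z + pi_W + pi_U = 1.

Using the first 4 balance equations plus normalization, the linear system A*pi = b is:
  [-14/15, 1/3, 8/15, 2/15, 7/15] . pi = 0
  [1/5, -11/15, 2/15, 2/15, 2/15] . pi = 0
  [1/5, 4/15, -13/15, 4/15, 1/15] . pi = 0
  [4/15, 1/15, 2/15, -4/5, 1/5] . pi = 0
  [1, 1, 1, 1, 1] . pi = 1

Solving yields:
  pi_X = 8283/29366
  pi_Y = 5155/29366
  pi_Z = 2768/14683
  pi_W = 5369/29366
  pi_U = 5023/29366

Verification (pi * P):
  8283/29366*1/15 + 5155/29366*1/3 + 2768/14683*8/15 + 5369/29366*2/15 + 5023/29366*7/15 = 8283/29366 = pi_X  (ok)
  8283/29366*1/5 + 5155/29366*4/15 + 2768/14683*2/15 + 5369/29366*2/15 + 5023/29366*2/15 = 5155/29366 = pi_Y  (ok)
  8283/29366*1/5 + 5155/29366*4/15 + 2768/14683*2/15 + 5369/29366*4/15 + 5023/29366*1/15 = 2768/14683 = pi_Z  (ok)
  8283/29366*4/15 + 5155/29366*1/15 + 2768/14683*2/15 + 5369/29366*1/5 + 5023/29366*1/5 = 5369/29366 = pi_W  (ok)
  8283/29366*4/15 + 5155/29366*1/15 + 2768/14683*1/15 + 5369/29366*4/15 + 5023/29366*2/15 = 5023/29366 = pi_U  (ok)

Answer: 8283/29366 5155/29366 2768/14683 5369/29366 5023/29366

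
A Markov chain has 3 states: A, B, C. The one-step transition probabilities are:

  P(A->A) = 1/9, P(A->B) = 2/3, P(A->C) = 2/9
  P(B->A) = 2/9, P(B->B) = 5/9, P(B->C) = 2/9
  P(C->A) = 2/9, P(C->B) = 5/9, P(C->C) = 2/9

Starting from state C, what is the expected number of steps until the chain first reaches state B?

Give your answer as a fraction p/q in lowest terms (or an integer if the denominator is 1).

Let h_i = expected steps to first reach B from state i.
Boundary: h_B = 0.
First-step equations for the other states:
  h_A = 1 + 1/9*h_A + 2/3*h_B + 2/9*h_C
  h_C = 1 + 2/9*h_A + 5/9*h_B + 2/9*h_C

Substituting h_B = 0 and rearranging gives the linear system (I - Q) h = 1:
  [8/9, -2/9] . (h_A, h_C) = 1
  [-2/9, 7/9] . (h_A, h_C) = 1

Solving yields:
  h_A = 81/52
  h_C = 45/26

Starting state is C, so the expected hitting time is h_C = 45/26.

Answer: 45/26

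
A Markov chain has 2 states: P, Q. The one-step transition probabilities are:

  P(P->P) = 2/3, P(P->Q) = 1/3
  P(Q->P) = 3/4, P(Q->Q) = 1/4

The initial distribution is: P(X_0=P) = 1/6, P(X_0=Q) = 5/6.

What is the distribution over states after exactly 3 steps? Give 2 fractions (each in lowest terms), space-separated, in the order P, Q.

Answer: 7181/10368 3187/10368

Derivation:
Propagating the distribution step by step (d_{t+1} = d_t * P):
d_0 = (P=1/6, Q=5/6)
  d_1[P] = 1/6*2/3 + 5/6*3/4 = 53/72
  d_1[Q] = 1/6*1/3 + 5/6*1/4 = 19/72
d_1 = (P=53/72, Q=19/72)
  d_2[P] = 53/72*2/3 + 19/72*3/4 = 595/864
  d_2[Q] = 53/72*1/3 + 19/72*1/4 = 269/864
d_2 = (P=595/864, Q=269/864)
  d_3[P] = 595/864*2/3 + 269/864*3/4 = 7181/10368
  d_3[Q] = 595/864*1/3 + 269/864*1/4 = 3187/10368
d_3 = (P=7181/10368, Q=3187/10368)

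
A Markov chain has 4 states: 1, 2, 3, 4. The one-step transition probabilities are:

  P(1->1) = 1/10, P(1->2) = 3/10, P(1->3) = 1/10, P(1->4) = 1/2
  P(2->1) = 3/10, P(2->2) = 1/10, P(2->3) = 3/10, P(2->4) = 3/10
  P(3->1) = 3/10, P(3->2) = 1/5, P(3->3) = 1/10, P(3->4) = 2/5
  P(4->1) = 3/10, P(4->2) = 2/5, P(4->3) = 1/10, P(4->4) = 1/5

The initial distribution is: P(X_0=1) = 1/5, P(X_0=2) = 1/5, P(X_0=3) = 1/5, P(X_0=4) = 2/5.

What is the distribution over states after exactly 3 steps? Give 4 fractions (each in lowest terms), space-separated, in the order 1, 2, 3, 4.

Answer: 313/1250 1327/5000 381/2500 1659/5000

Derivation:
Propagating the distribution step by step (d_{t+1} = d_t * P):
d_0 = (1=1/5, 2=1/5, 3=1/5, 4=2/5)
  d_1[1] = 1/5*1/10 + 1/5*3/10 + 1/5*3/10 + 2/5*3/10 = 13/50
  d_1[2] = 1/5*3/10 + 1/5*1/10 + 1/5*1/5 + 2/5*2/5 = 7/25
  d_1[3] = 1/5*1/10 + 1/5*3/10 + 1/5*1/10 + 2/5*1/10 = 7/50
  d_1[4] = 1/5*1/2 + 1/5*3/10 + 1/5*2/5 + 2/5*1/5 = 8/25
d_1 = (1=13/50, 2=7/25, 3=7/50, 4=8/25)
  d_2[1] = 13/50*1/10 + 7/25*3/10 + 7/50*3/10 + 8/25*3/10 = 31/125
  d_2[2] = 13/50*3/10 + 7/25*1/10 + 7/50*1/5 + 8/25*2/5 = 131/500
  d_2[3] = 13/50*1/10 + 7/25*3/10 + 7/50*1/10 + 8/25*1/10 = 39/250
  d_2[4] = 13/50*1/2 + 7/25*3/10 + 7/50*2/5 + 8/25*1/5 = 167/500
d_2 = (1=31/125, 2=131/500, 3=39/250, 4=167/500)
  d_3[1] = 31/125*1/10 + 131/500*3/10 + 39/250*3/10 + 167/500*3/10 = 313/1250
  d_3[2] = 31/125*3/10 + 131/500*1/10 + 39/250*1/5 + 167/500*2/5 = 1327/5000
  d_3[3] = 31/125*1/10 + 131/500*3/10 + 39/250*1/10 + 167/500*1/10 = 381/2500
  d_3[4] = 31/125*1/2 + 131/500*3/10 + 39/250*2/5 + 167/500*1/5 = 1659/5000
d_3 = (1=313/1250, 2=1327/5000, 3=381/2500, 4=1659/5000)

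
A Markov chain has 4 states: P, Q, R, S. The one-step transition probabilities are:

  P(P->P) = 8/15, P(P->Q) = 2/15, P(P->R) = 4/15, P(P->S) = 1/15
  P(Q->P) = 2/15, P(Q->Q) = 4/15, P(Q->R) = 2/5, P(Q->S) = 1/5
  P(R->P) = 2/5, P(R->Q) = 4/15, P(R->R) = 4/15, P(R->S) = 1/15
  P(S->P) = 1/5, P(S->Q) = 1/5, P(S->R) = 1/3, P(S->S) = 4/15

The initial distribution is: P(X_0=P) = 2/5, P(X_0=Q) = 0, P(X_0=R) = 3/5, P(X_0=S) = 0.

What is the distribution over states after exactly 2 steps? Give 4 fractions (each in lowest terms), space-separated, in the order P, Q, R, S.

Answer: 439/1125 227/1125 337/1125 122/1125

Derivation:
Propagating the distribution step by step (d_{t+1} = d_t * P):
d_0 = (P=2/5, Q=0, R=3/5, S=0)
  d_1[P] = 2/5*8/15 + 0*2/15 + 3/5*2/5 + 0*1/5 = 34/75
  d_1[Q] = 2/5*2/15 + 0*4/15 + 3/5*4/15 + 0*1/5 = 16/75
  d_1[R] = 2/5*4/15 + 0*2/5 + 3/5*4/15 + 0*1/3 = 4/15
  d_1[S] = 2/5*1/15 + 0*1/5 + 3/5*1/15 + 0*4/15 = 1/15
d_1 = (P=34/75, Q=16/75, R=4/15, S=1/15)
  d_2[P] = 34/75*8/15 + 16/75*2/15 + 4/15*2/5 + 1/15*1/5 = 439/1125
  d_2[Q] = 34/75*2/15 + 16/75*4/15 + 4/15*4/15 + 1/15*1/5 = 227/1125
  d_2[R] = 34/75*4/15 + 16/75*2/5 + 4/15*4/15 + 1/15*1/3 = 337/1125
  d_2[S] = 34/75*1/15 + 16/75*1/5 + 4/15*1/15 + 1/15*4/15 = 122/1125
d_2 = (P=439/1125, Q=227/1125, R=337/1125, S=122/1125)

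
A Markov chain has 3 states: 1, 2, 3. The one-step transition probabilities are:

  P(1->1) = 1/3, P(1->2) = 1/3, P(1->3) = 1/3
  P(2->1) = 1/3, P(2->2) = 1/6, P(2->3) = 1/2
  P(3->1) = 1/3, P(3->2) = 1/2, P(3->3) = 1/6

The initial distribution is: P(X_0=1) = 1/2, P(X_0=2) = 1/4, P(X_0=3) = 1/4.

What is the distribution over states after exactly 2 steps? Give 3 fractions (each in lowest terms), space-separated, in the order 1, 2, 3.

Answer: 1/3 1/3 1/3

Derivation:
Propagating the distribution step by step (d_{t+1} = d_t * P):
d_0 = (1=1/2, 2=1/4, 3=1/4)
  d_1[1] = 1/2*1/3 + 1/4*1/3 + 1/4*1/3 = 1/3
  d_1[2] = 1/2*1/3 + 1/4*1/6 + 1/4*1/2 = 1/3
  d_1[3] = 1/2*1/3 + 1/4*1/2 + 1/4*1/6 = 1/3
d_1 = (1=1/3, 2=1/3, 3=1/3)
  d_2[1] = 1/3*1/3 + 1/3*1/3 + 1/3*1/3 = 1/3
  d_2[2] = 1/3*1/3 + 1/3*1/6 + 1/3*1/2 = 1/3
  d_2[3] = 1/3*1/3 + 1/3*1/2 + 1/3*1/6 = 1/3
d_2 = (1=1/3, 2=1/3, 3=1/3)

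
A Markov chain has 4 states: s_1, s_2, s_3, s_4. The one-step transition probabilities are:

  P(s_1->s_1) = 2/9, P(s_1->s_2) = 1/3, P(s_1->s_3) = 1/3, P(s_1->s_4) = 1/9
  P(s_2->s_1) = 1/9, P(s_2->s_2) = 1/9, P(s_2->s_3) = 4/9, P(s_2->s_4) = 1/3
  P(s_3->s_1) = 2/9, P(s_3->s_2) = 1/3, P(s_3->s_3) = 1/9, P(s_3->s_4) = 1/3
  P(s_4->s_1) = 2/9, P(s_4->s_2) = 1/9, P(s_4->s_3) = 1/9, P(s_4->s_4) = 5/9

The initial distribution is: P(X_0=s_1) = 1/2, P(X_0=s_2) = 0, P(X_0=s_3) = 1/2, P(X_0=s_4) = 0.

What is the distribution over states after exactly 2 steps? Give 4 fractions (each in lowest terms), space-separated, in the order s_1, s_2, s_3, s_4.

Propagating the distribution step by step (d_{t+1} = d_t * P):
d_0 = (s_1=1/2, s_2=0, s_3=1/2, s_4=0)
  d_1[s_1] = 1/2*2/9 + 0*1/9 + 1/2*2/9 + 0*2/9 = 2/9
  d_1[s_2] = 1/2*1/3 + 0*1/9 + 1/2*1/3 + 0*1/9 = 1/3
  d_1[s_3] = 1/2*1/3 + 0*4/9 + 1/2*1/9 + 0*1/9 = 2/9
  d_1[s_4] = 1/2*1/9 + 0*1/3 + 1/2*1/3 + 0*5/9 = 2/9
d_1 = (s_1=2/9, s_2=1/3, s_3=2/9, s_4=2/9)
  d_2[s_1] = 2/9*2/9 + 1/3*1/9 + 2/9*2/9 + 2/9*2/9 = 5/27
  d_2[s_2] = 2/9*1/3 + 1/3*1/9 + 2/9*1/3 + 2/9*1/9 = 17/81
  d_2[s_3] = 2/9*1/3 + 1/3*4/9 + 2/9*1/9 + 2/9*1/9 = 22/81
  d_2[s_4] = 2/9*1/9 + 1/3*1/3 + 2/9*1/3 + 2/9*5/9 = 1/3
d_2 = (s_1=5/27, s_2=17/81, s_3=22/81, s_4=1/3)

Answer: 5/27 17/81 22/81 1/3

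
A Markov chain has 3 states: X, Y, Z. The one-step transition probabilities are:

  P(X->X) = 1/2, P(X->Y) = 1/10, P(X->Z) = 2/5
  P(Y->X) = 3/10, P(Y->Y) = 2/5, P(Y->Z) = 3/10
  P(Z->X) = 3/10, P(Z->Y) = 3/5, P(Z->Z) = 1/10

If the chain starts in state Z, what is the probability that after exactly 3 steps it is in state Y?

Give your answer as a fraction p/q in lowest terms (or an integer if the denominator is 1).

Answer: 177/500

Derivation:
Computing P^3 by repeated multiplication:
P^1 =
  X: [1/2, 1/10, 2/5]
  Y: [3/10, 2/5, 3/10]
  Z: [3/10, 3/5, 1/10]
P^2 =
  X: [2/5, 33/100, 27/100]
  Y: [9/25, 37/100, 27/100]
  Z: [9/25, 33/100, 31/100]
P^3 =
  X: [19/50, 167/500, 143/500]
  Y: [93/250, 173/500, 141/500]
  Z: [93/250, 177/500, 137/500]

(P^3)[Z -> Y] = 177/500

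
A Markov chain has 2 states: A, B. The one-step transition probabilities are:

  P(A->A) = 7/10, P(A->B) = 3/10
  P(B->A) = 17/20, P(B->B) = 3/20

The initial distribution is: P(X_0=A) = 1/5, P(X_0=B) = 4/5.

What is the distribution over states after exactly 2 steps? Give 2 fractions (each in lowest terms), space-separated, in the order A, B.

Answer: 727/1000 273/1000

Derivation:
Propagating the distribution step by step (d_{t+1} = d_t * P):
d_0 = (A=1/5, B=4/5)
  d_1[A] = 1/5*7/10 + 4/5*17/20 = 41/50
  d_1[B] = 1/5*3/10 + 4/5*3/20 = 9/50
d_1 = (A=41/50, B=9/50)
  d_2[A] = 41/50*7/10 + 9/50*17/20 = 727/1000
  d_2[B] = 41/50*3/10 + 9/50*3/20 = 273/1000
d_2 = (A=727/1000, B=273/1000)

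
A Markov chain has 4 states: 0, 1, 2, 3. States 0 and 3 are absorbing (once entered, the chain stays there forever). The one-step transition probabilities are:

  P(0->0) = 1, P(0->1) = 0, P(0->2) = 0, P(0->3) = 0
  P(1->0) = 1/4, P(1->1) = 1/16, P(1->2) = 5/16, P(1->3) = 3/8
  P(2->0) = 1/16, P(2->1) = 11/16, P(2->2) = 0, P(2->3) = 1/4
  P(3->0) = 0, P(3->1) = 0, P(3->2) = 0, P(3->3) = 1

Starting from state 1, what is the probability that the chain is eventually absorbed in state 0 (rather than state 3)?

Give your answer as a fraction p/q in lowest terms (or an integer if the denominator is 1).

Let a_i = P(absorbed in 0 | start in state i).
Boundary conditions: a_0 = 1, a_3 = 0.
For each transient state i, a_i = sum_j P(i->j) * a_j:
  a_1 = 1/4*a_0 + 1/16*a_1 + 5/16*a_2 + 3/8*a_3
  a_2 = 1/16*a_0 + 11/16*a_1 + 0*a_2 + 1/4*a_3

Substituting a_0 = 1 and a_3 = 0, rearrange to (I - Q) a = r where r[i] = P(i -> 0):
  [15/16, -5/16] . (a_1, a_2) = 1/4
  [-11/16, 1] . (a_1, a_2) = 1/16

Solving yields:
  a_1 = 69/185
  a_2 = 59/185

Starting state is 1, so the absorption probability is a_1 = 69/185.

Answer: 69/185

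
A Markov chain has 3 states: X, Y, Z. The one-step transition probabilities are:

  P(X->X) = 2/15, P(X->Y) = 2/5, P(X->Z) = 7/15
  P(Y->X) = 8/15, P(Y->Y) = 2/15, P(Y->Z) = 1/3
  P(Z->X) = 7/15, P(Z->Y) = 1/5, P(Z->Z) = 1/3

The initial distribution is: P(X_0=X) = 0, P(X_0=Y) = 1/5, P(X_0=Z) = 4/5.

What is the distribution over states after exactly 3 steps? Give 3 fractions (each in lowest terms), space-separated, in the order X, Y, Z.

Propagating the distribution step by step (d_{t+1} = d_t * P):
d_0 = (X=0, Y=1/5, Z=4/5)
  d_1[X] = 0*2/15 + 1/5*8/15 + 4/5*7/15 = 12/25
  d_1[Y] = 0*2/5 + 1/5*2/15 + 4/5*1/5 = 14/75
  d_1[Z] = 0*7/15 + 1/5*1/3 + 4/5*1/3 = 1/3
d_1 = (X=12/25, Y=14/75, Z=1/3)
  d_2[X] = 12/25*2/15 + 14/75*8/15 + 1/3*7/15 = 359/1125
  d_2[Y] = 12/25*2/5 + 14/75*2/15 + 1/3*1/5 = 319/1125
  d_2[Z] = 12/25*7/15 + 14/75*1/3 + 1/3*1/3 = 149/375
d_2 = (X=359/1125, Y=319/1125, Z=149/375)
  d_3[X] = 359/1125*2/15 + 319/1125*8/15 + 149/375*7/15 = 237/625
  d_3[Y] = 359/1125*2/5 + 319/1125*2/15 + 149/375*1/5 = 4133/16875
  d_3[Z] = 359/1125*7/15 + 319/1125*1/3 + 149/375*1/3 = 6343/16875
d_3 = (X=237/625, Y=4133/16875, Z=6343/16875)

Answer: 237/625 4133/16875 6343/16875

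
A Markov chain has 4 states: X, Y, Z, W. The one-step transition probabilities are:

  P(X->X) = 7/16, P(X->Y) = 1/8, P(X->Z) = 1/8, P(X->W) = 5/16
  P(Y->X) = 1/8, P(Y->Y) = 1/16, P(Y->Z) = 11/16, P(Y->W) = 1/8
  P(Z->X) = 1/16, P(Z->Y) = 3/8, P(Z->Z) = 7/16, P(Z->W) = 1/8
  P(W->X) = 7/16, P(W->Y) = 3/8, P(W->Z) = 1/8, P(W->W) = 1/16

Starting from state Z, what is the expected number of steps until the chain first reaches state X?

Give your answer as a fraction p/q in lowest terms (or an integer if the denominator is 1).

Answer: 1904/237

Derivation:
Let h_i = expected steps to first reach X from state i.
Boundary: h_X = 0.
First-step equations for the other states:
  h_Y = 1 + 1/8*h_X + 1/16*h_Y + 11/16*h_Z + 1/8*h_W
  h_Z = 1 + 1/16*h_X + 3/8*h_Y + 7/16*h_Z + 1/8*h_W
  h_W = 1 + 7/16*h_X + 3/8*h_Y + 1/8*h_Z + 1/16*h_W

Substituting h_X = 0 and rearranging gives the linear system (I - Q) h = 1:
  [15/16, -11/16, -1/8] . (h_Y, h_Z, h_W) = 1
  [-3/8, 9/16, -1/8] . (h_Y, h_Z, h_W) = 1
  [-3/8, -1/8, 15/16] . (h_Y, h_Z, h_W) = 1

Solving yields:
  h_Y = 5440/711
  h_Z = 1904/237
  h_W = 1232/237

Starting state is Z, so the expected hitting time is h_Z = 1904/237.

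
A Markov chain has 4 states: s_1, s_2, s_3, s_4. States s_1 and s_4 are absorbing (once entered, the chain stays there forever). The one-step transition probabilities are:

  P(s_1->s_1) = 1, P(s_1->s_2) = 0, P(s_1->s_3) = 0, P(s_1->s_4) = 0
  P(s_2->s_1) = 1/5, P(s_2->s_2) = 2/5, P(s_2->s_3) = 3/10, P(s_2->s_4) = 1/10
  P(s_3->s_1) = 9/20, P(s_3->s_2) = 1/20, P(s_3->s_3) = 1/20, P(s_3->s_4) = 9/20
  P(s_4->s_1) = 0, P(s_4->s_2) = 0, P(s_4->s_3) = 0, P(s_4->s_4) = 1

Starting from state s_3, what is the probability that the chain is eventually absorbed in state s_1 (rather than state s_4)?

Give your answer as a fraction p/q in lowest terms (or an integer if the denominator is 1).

Let a_i = P(absorbed in s_1 | start in state i).
Boundary conditions: a_s_1 = 1, a_s_4 = 0.
For each transient state i, a_i = sum_j P(i->j) * a_j:
  a_s_2 = 1/5*a_s_1 + 2/5*a_s_2 + 3/10*a_s_3 + 1/10*a_s_4
  a_s_3 = 9/20*a_s_1 + 1/20*a_s_2 + 1/20*a_s_3 + 9/20*a_s_4

Substituting a_s_1 = 1 and a_s_4 = 0, rearrange to (I - Q) a = r where r[i] = P(i -> s_1):
  [3/5, -3/10] . (a_s_2, a_s_3) = 1/5
  [-1/20, 19/20] . (a_s_2, a_s_3) = 9/20

Solving yields:
  a_s_2 = 65/111
  a_s_3 = 56/111

Starting state is s_3, so the absorption probability is a_s_3 = 56/111.

Answer: 56/111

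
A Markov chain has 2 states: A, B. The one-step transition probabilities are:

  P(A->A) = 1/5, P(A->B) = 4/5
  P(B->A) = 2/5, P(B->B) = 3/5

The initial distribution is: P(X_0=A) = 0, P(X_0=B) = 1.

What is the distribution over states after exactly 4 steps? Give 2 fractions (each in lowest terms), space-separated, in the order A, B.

Propagating the distribution step by step (d_{t+1} = d_t * P):
d_0 = (A=0, B=1)
  d_1[A] = 0*1/5 + 1*2/5 = 2/5
  d_1[B] = 0*4/5 + 1*3/5 = 3/5
d_1 = (A=2/5, B=3/5)
  d_2[A] = 2/5*1/5 + 3/5*2/5 = 8/25
  d_2[B] = 2/5*4/5 + 3/5*3/5 = 17/25
d_2 = (A=8/25, B=17/25)
  d_3[A] = 8/25*1/5 + 17/25*2/5 = 42/125
  d_3[B] = 8/25*4/5 + 17/25*3/5 = 83/125
d_3 = (A=42/125, B=83/125)
  d_4[A] = 42/125*1/5 + 83/125*2/5 = 208/625
  d_4[B] = 42/125*4/5 + 83/125*3/5 = 417/625
d_4 = (A=208/625, B=417/625)

Answer: 208/625 417/625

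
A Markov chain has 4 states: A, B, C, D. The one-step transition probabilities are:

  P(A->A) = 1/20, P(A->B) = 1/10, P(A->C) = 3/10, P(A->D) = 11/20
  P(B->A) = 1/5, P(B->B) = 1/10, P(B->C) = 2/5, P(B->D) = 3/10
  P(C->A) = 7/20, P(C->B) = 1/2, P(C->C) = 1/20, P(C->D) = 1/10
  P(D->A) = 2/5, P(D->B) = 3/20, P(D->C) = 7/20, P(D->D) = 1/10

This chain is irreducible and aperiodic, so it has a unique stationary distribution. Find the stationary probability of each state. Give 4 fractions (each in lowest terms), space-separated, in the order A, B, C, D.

Answer: 522/2057 3169/14399 3858/14399 338/1309

Derivation:
The stationary distribution satisfies pi = pi * P, i.e.:
  pi_A = 1/20*pi_A + 1/5*pi_B + 7/20*pi_C + 2/5*pi_D
  pi_B = 1/10*pi_A + 1/10*pi_B + 1/2*pi_C + 3/20*pi_D
  pi_C = 3/10*pi_A + 2/5*pi_B + 1/20*pi_C + 7/20*pi_D
  pi_D = 11/20*pi_A + 3/10*pi_B + 1/10*pi_C + 1/10*pi_D
with normalization: pi_A + pi_B + pi_C + pi_D = 1.

Using the first 3 balance equations plus normalization, the linear system A*pi = b is:
  [-19/20, 1/5, 7/20, 2/5] . pi = 0
  [1/10, -9/10, 1/2, 3/20] . pi = 0
  [3/10, 2/5, -19/20, 7/20] . pi = 0
  [1, 1, 1, 1] . pi = 1

Solving yields:
  pi_A = 522/2057
  pi_B = 3169/14399
  pi_C = 3858/14399
  pi_D = 338/1309

Verification (pi * P):
  522/2057*1/20 + 3169/14399*1/5 + 3858/14399*7/20 + 338/1309*2/5 = 522/2057 = pi_A  (ok)
  522/2057*1/10 + 3169/14399*1/10 + 3858/14399*1/2 + 338/1309*3/20 = 3169/14399 = pi_B  (ok)
  522/2057*3/10 + 3169/14399*2/5 + 3858/14399*1/20 + 338/1309*7/20 = 3858/14399 = pi_C  (ok)
  522/2057*11/20 + 3169/14399*3/10 + 3858/14399*1/10 + 338/1309*1/10 = 338/1309 = pi_D  (ok)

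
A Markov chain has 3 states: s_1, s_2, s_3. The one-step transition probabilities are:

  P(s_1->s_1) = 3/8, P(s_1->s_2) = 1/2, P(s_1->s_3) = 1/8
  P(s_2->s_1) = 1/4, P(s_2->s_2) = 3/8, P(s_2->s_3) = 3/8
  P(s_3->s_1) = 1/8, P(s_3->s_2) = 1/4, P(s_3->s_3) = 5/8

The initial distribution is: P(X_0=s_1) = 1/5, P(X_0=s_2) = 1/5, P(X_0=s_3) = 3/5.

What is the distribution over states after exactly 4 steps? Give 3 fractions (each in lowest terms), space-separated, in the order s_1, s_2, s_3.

Propagating the distribution step by step (d_{t+1} = d_t * P):
d_0 = (s_1=1/5, s_2=1/5, s_3=3/5)
  d_1[s_1] = 1/5*3/8 + 1/5*1/4 + 3/5*1/8 = 1/5
  d_1[s_2] = 1/5*1/2 + 1/5*3/8 + 3/5*1/4 = 13/40
  d_1[s_3] = 1/5*1/8 + 1/5*3/8 + 3/5*5/8 = 19/40
d_1 = (s_1=1/5, s_2=13/40, s_3=19/40)
  d_2[s_1] = 1/5*3/8 + 13/40*1/4 + 19/40*1/8 = 69/320
  d_2[s_2] = 1/5*1/2 + 13/40*3/8 + 19/40*1/4 = 109/320
  d_2[s_3] = 1/5*1/8 + 13/40*3/8 + 19/40*5/8 = 71/160
d_2 = (s_1=69/320, s_2=109/320, s_3=71/160)
  d_3[s_1] = 69/320*3/8 + 109/320*1/4 + 71/160*1/8 = 567/2560
  d_3[s_2] = 69/320*1/2 + 109/320*3/8 + 71/160*1/4 = 887/2560
  d_3[s_3] = 69/320*1/8 + 109/320*3/8 + 71/160*5/8 = 553/1280
d_3 = (s_1=567/2560, s_2=887/2560, s_3=553/1280)
  d_4[s_1] = 567/2560*3/8 + 887/2560*1/4 + 553/1280*1/8 = 4581/20480
  d_4[s_2] = 567/2560*1/2 + 887/2560*3/8 + 553/1280*1/4 = 7141/20480
  d_4[s_3] = 567/2560*1/8 + 887/2560*3/8 + 553/1280*5/8 = 4379/10240
d_4 = (s_1=4581/20480, s_2=7141/20480, s_3=4379/10240)

Answer: 4581/20480 7141/20480 4379/10240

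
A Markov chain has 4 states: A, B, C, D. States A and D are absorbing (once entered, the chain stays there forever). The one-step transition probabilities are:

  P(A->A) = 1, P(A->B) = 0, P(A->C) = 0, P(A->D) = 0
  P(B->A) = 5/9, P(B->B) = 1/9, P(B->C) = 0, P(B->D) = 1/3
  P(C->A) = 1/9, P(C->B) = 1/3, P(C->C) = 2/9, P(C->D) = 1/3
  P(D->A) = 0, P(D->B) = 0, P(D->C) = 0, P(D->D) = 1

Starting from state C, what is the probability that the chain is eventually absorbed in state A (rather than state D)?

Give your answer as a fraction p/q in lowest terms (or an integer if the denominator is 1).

Let a_i = P(absorbed in A | start in state i).
Boundary conditions: a_A = 1, a_D = 0.
For each transient state i, a_i = sum_j P(i->j) * a_j:
  a_B = 5/9*a_A + 1/9*a_B + 0*a_C + 1/3*a_D
  a_C = 1/9*a_A + 1/3*a_B + 2/9*a_C + 1/3*a_D

Substituting a_A = 1 and a_D = 0, rearrange to (I - Q) a = r where r[i] = P(i -> A):
  [8/9, 0] . (a_B, a_C) = 5/9
  [-1/3, 7/9] . (a_B, a_C) = 1/9

Solving yields:
  a_B = 5/8
  a_C = 23/56

Starting state is C, so the absorption probability is a_C = 23/56.

Answer: 23/56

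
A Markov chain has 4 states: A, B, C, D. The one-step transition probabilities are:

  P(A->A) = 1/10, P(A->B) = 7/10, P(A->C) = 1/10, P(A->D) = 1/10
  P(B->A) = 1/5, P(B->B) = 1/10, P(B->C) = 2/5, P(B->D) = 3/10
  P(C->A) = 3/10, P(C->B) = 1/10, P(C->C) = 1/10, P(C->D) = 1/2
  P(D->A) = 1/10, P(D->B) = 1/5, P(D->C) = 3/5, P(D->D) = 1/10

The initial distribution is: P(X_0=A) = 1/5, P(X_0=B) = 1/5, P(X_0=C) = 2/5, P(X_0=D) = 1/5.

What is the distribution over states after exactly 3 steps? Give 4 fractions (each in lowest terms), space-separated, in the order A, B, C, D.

Answer: 947/5000 577/2500 301/1000 697/2500

Derivation:
Propagating the distribution step by step (d_{t+1} = d_t * P):
d_0 = (A=1/5, B=1/5, C=2/5, D=1/5)
  d_1[A] = 1/5*1/10 + 1/5*1/5 + 2/5*3/10 + 1/5*1/10 = 1/5
  d_1[B] = 1/5*7/10 + 1/5*1/10 + 2/5*1/10 + 1/5*1/5 = 6/25
  d_1[C] = 1/5*1/10 + 1/5*2/5 + 2/5*1/10 + 1/5*3/5 = 13/50
  d_1[D] = 1/5*1/10 + 1/5*3/10 + 2/5*1/2 + 1/5*1/10 = 3/10
d_1 = (A=1/5, B=6/25, C=13/50, D=3/10)
  d_2[A] = 1/5*1/10 + 6/25*1/5 + 13/50*3/10 + 3/10*1/10 = 22/125
  d_2[B] = 1/5*7/10 + 6/25*1/10 + 13/50*1/10 + 3/10*1/5 = 1/4
  d_2[C] = 1/5*1/10 + 6/25*2/5 + 13/50*1/10 + 3/10*3/5 = 161/500
  d_2[D] = 1/5*1/10 + 6/25*3/10 + 13/50*1/2 + 3/10*1/10 = 63/250
d_2 = (A=22/125, B=1/4, C=161/500, D=63/250)
  d_3[A] = 22/125*1/10 + 1/4*1/5 + 161/500*3/10 + 63/250*1/10 = 947/5000
  d_3[B] = 22/125*7/10 + 1/4*1/10 + 161/500*1/10 + 63/250*1/5 = 577/2500
  d_3[C] = 22/125*1/10 + 1/4*2/5 + 161/500*1/10 + 63/250*3/5 = 301/1000
  d_3[D] = 22/125*1/10 + 1/4*3/10 + 161/500*1/2 + 63/250*1/10 = 697/2500
d_3 = (A=947/5000, B=577/2500, C=301/1000, D=697/2500)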